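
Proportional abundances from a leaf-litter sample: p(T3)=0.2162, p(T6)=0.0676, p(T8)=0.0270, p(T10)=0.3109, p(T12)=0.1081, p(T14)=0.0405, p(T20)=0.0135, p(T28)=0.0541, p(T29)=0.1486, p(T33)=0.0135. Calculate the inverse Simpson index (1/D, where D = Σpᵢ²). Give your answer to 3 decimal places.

5.336

D = 0.2162² + 0.0676² + 0.027² + 0.3109² + 0.1081² + 0.0405² + 0.0135² + 0.0541² + 0.1486² + 0.0135² = 0.0467424 + 0.0045698 + 0.0007290 + 0.0966588 + 0.0116856 + 0.0016402 + 0.0001822 + 0.0029268 + 0.0220820 + 0.0001822 = 0.1873991 (working shown to 7 dp, full precision carried).
So 1/D = 5.33620, i.e. 5.336 to 3 decimal places.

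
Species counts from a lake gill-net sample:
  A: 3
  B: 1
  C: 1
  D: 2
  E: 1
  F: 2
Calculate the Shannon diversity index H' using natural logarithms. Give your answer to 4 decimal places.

Total N = 3+1+1+2+1+2 = 10, so the proportions are 0.3, 0.1, 0.1, 0.2, 0.1, 0.2 (working shown to 6 dp, full precision carried).
Each pᵢ ln pᵢ term: 0.3×(-1.203973)=-0.361192, 0.1×(-2.302585)=-0.230259, 0.1×(-2.302585)=-0.230259, 0.2×(-1.609438)=-0.321888, 0.1×(-2.302585)=-0.230259, 0.2×(-1.609438)=-0.321888.
Sum = -1.695743, so H' = 1.6957.

1.6957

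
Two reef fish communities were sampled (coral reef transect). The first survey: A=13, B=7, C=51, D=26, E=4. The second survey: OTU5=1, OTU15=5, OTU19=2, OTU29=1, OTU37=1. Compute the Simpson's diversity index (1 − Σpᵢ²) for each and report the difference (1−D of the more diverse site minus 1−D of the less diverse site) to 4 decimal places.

The first survey: N=101, proportions 0.128713, 0.069307, 0.50495, 0.257426, 0.039604, giving 1−D = 0.655818 (working shown to 6 dp, full precision carried).
The second survey: N=10, proportions 0.1, 0.5, 0.2, 0.1, 0.1, giving 1−D = 0.680000.
Difference = |0.655818 − 0.680000| = 0.024182, i.e. 0.0242 to 4 decimal places.

0.0242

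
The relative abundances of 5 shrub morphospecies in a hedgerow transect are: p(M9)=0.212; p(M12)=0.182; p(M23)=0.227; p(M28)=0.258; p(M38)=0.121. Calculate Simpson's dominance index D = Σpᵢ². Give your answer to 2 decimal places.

D = 0.212² + 0.182² + 0.227² + 0.258² + 0.121² = 0.0449 + 0.0331 + 0.0515 + 0.0666 + 0.0146 = 0.2108 (working shown to 4 dp, full precision carried).
To 2 decimal places, D = 0.21.

0.21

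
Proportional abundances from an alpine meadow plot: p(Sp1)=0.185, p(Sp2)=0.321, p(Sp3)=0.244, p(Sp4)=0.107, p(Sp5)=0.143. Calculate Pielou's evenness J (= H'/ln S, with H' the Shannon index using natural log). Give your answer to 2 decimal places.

0.96

H' = −Σ pᵢ ln pᵢ = −((-0.3122) + (-0.3648) + (-0.3442) + (-0.2391) + (-0.2781)) = 1.5384 (working shown to 4 dp, full precision carried).
With S = 5 species, ln S = 1.6094, so J = 1.5384/1.6094 = 0.9558, i.e. 0.96 to 2 decimal places.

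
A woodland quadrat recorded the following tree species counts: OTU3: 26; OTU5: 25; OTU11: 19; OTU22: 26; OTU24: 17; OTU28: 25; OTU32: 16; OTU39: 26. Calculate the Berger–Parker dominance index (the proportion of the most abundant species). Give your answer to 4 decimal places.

Total N = 26+25+19+26+17+25+16+26 = 180, so the proportions are 0.144444, 0.138889, 0.105556, 0.144444, 0.094444, 0.138889, 0.088889, 0.144444 (working shown to 6 dp, full precision carried).
The largest proportion is 0.144444, i.e. d = 0.1444 to 4 decimal places.

0.1444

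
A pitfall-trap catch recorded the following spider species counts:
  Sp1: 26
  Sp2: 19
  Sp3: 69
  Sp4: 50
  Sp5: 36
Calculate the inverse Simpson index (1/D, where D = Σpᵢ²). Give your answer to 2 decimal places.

Total N = 26+19+69+50+36 = 200, so the proportions are 0.13, 0.095, 0.345, 0.25, 0.18 (working shown to 6 dp, full precision carried).
D = 0.13² + 0.095² + 0.345² + 0.25² + 0.18² = 0.016900 + 0.009025 + 0.119025 + 0.062500 + 0.032400 = 0.239850.
So 1/D = 4.1693, i.e. 4.17 to 2 decimal places.

4.17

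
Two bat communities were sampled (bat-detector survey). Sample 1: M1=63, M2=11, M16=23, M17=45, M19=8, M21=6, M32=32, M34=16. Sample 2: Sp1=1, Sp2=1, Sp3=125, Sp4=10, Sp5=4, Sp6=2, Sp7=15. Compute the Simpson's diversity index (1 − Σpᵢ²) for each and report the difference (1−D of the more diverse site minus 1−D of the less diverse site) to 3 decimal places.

Sample 1: N=204, proportions 0.30882, 0.05392, 0.11275, 0.22059, 0.03922, 0.02941, 0.15686, 0.07843, giving 1−D = 0.80719 (working shown to 5 dp, full precision carried).
Sample 2: N=158, proportions 0.00633, 0.00633, 0.79114, 0.06329, 0.02532, 0.01266, 0.09494, giving 1−D = 0.36020.
Difference = |0.80719 − 0.36020| = 0.44699, i.e. 0.447 to 3 decimal places.

0.447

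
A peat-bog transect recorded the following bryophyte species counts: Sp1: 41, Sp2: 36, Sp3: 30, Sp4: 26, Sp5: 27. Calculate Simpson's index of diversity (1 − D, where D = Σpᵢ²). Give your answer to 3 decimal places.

Total N = 41+36+30+26+27 = 160, so the proportions are 0.25625, 0.225, 0.1875, 0.1625, 0.16875 (working shown to 5 dp, full precision carried).
D = 0.25625² + 0.225² + 0.1875² + 0.1625² + 0.16875² = 0.06566 + 0.05063 + 0.03516 + 0.02641 + 0.02848 = 0.20633.
So 1 − D = 0.79367, i.e. 0.794 to 3 decimal places.

0.794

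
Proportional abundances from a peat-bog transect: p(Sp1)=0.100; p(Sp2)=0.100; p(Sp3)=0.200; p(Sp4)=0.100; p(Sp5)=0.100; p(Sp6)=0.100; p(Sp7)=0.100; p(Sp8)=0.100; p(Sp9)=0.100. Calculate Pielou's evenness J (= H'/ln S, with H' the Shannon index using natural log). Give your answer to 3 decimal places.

H' = −Σ pᵢ ln pᵢ = −((-0.23026) + (-0.23026) + (-0.32189) + (-0.23026) + (-0.23026) + (-0.23026) + (-0.23026) + (-0.23026) + (-0.23026)) = 2.16396 (working shown to 5 dp, full precision carried).
With S = 9 species, ln S = 2.19722, so J = 2.16396/2.19722 = 0.98486, i.e. 0.985 to 3 decimal places.

0.985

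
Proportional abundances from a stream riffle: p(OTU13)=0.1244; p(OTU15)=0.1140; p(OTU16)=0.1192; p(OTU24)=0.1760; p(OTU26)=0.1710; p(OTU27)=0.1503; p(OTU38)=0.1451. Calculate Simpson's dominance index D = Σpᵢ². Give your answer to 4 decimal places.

D = 0.1244² + 0.114² + 0.1192² + 0.176² + 0.171² + 0.1503² + 0.1451² = 0.015475 + 0.012996 + 0.014209 + 0.030976 + 0.029241 + 0.022590 + 0.021054 = 0.146541 (working shown to 6 dp, full precision carried).
To 4 decimal places, D = 0.1465.

0.1465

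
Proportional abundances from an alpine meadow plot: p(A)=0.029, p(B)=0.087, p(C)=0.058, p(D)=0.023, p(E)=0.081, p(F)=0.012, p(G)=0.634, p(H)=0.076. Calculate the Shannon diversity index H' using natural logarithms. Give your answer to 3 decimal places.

1.308

Each pᵢ ln pᵢ term (working shown to 5 dp, full precision carried): 0.029×(-3.54046)=-0.10267, 0.087×(-2.44185)=-0.21244, 0.058×(-2.84731)=-0.16514, 0.023×(-3.77226)=-0.08676, 0.081×(-2.51331)=-0.20358, 0.012×(-4.42285)=-0.05307, 0.634×(-0.45571)=-0.28892, 0.076×(-2.57702)=-0.19585.
Sum = -1.30844, so H' = 1.308.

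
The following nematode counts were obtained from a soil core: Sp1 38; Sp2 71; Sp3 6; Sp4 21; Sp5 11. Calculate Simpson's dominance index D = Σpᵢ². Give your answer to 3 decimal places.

0.328

Total N = 38+71+6+21+11 = 147, so the proportions are 0.2585, 0.48299, 0.04082, 0.14286, 0.07483 (working shown to 5 dp, full precision carried).
D = 0.2585² + 0.48299² + 0.04082² + 0.14286² + 0.07483² = 0.06682 + 0.23328 + 0.00167 + 0.02041 + 0.00560 = 0.32778.
To 3 decimal places, D = 0.328.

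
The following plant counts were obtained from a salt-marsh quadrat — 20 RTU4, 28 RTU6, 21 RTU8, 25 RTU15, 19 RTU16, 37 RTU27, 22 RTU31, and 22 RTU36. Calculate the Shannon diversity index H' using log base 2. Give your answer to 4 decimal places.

2.9656

Total N = 20+28+21+25+19+37+22+22 = 194, so the proportions are 0.103093, 0.14433, 0.108247, 0.128866, 0.097938, 0.190722, 0.113402, 0.113402 (working shown to 6 dp, full precision carried).
Each pᵢ log₂ pᵢ term: 0.103093×(-3.277985)=-0.337937, 0.14433×(-2.792558)=-0.403050, 0.108247×(-3.207595)=-0.347214, 0.128866×(-2.956057)=-0.380935, 0.097938×(-3.351985)=-0.328287, 0.190722×(-2.390459)=-0.455912, 0.113402×(-3.140481)=-0.356137, 0.113402×(-3.140481)=-0.356137.
Sum = -2.965609, so H' = 2.9656.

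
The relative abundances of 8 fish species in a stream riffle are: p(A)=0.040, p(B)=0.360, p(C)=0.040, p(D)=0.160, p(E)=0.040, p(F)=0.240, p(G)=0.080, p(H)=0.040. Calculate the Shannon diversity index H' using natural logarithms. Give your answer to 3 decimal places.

Each pᵢ ln pᵢ term (working shown to 5 dp, full precision carried): 0.04×(-3.21888)=-0.12876, 0.36×(-1.02165)=-0.36779, 0.04×(-3.21888)=-0.12876, 0.16×(-1.83258)=-0.29321, 0.04×(-3.21888)=-0.12876, 0.24×(-1.42712)=-0.34251, 0.08×(-2.52573)=-0.20206, 0.04×(-3.21888)=-0.12876.
Sum = -1.72059, so H' = 1.721.

1.721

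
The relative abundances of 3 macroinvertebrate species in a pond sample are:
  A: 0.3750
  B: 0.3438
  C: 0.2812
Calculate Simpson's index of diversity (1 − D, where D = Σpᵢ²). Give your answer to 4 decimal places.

0.6621

D = 0.375² + 0.3438² + 0.2812² = 0.140625 + 0.118198 + 0.079073 = 0.337897 (working shown to 6 dp, full precision carried).
So 1 − D = 0.662103, i.e. 0.6621 to 4 decimal places.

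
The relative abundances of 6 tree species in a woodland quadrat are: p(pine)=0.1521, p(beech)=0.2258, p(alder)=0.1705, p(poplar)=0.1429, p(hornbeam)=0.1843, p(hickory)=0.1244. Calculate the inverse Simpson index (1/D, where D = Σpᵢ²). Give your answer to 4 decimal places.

D = 0.1521² + 0.2258² + 0.1705² + 0.1429² + 0.1843² + 0.1244² = 0.02313441 + 0.05098564 + 0.02907025 + 0.02042041 + 0.03396649 + 0.01547536 = 0.17305256 (working shown to 8 dp, full precision carried).
So 1/D = 5.778591, i.e. 5.7786 to 4 decimal places.

5.7786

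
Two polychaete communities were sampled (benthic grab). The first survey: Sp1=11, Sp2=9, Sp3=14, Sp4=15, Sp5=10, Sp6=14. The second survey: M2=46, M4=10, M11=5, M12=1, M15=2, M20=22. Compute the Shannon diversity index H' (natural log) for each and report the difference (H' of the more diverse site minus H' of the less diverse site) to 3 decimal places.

The first survey: N=73, proportions 0.15068, 0.12329, 0.19178, 0.20548, 0.13699, 0.19178, giving H' = 1.77413 (working shown to 5 dp, full precision carried).
The second survey: N=86, proportions 0.53488, 0.11628, 0.05814, 0.01163, 0.02326, 0.25581, giving H' = 1.23830.
Difference = |1.77413 − 1.23830| = 0.53583, i.e. 0.536 to 3 decimal places.

0.536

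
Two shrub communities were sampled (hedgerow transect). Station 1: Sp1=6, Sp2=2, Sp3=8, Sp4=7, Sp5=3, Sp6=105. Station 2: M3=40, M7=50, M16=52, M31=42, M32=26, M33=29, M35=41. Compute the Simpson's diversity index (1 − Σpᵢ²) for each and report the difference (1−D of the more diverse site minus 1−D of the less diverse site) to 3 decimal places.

Station 1: N=131, proportions 0.0458, 0.01527, 0.06107, 0.05344, 0.0229, 0.80153, giving 1−D = 0.34811 (working shown to 5 dp, full precision carried).
Station 2: N=280, proportions 0.14286, 0.17857, 0.18571, 0.15, 0.09286, 0.10357, 0.14643, giving 1−D = 0.84992.
Difference = |0.34811 − 0.84992| = 0.50181, i.e. 0.502 to 3 decimal places.

0.502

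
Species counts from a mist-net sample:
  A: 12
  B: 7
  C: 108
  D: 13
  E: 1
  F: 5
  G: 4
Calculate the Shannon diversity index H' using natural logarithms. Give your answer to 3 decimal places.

Total N = 12+7+108+13+1+5+4 = 150, so the proportions are 0.08, 0.04667, 0.72, 0.08667, 0.00667, 0.03333, 0.02667 (working shown to 5 dp, full precision carried).
Each pᵢ ln pᵢ term: 0.08×(-2.52573)=-0.20206, 0.04667×(-3.06473)=-0.14302, 0.72×(-0.32850)=-0.23652, 0.08667×(-2.44569)=-0.21196, 0.00667×(-5.01064)=-0.03340, 0.03333×(-3.40120)=-0.11337, 0.02667×(-3.62434)=-0.09665.
Sum = -1.03699, so H' = 1.037.

1.037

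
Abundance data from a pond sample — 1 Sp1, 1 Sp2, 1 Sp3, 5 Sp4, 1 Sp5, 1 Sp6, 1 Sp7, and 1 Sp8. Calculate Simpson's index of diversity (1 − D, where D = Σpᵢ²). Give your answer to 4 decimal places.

0.7778

Total N = 1+1+1+5+1+1+1+1 = 12, so the proportions are 0.083333, 0.083333, 0.083333, 0.416667, 0.083333, 0.083333, 0.083333, 0.083333 (working shown to 6 dp, full precision carried).
D = 0.083333² + 0.083333² + 0.083333² + 0.416667² + 0.083333² + 0.083333² + 0.083333² + 0.083333² = 0.006944 + 0.006944 + 0.006944 + 0.173611 + 0.006944 + 0.006944 + 0.006944 + 0.006944 = 0.222222.
So 1 − D = 0.777778, i.e. 0.7778 to 4 decimal places.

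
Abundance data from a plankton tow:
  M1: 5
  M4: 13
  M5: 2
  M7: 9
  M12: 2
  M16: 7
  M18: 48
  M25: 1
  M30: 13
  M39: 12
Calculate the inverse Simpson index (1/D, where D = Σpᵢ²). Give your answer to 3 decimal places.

4.252

Total N = 5+13+2+9+2+7+48+1+13+12 = 112, so the proportions are 0.0446429, 0.1160714, 0.0178571, 0.0803571, 0.0178571, 0.0625, 0.4285714, 0.0089286, 0.1160714, 0.1071429 (working shown to 7 dp, full precision carried).
D = 0.0446429² + 0.1160714² + 0.0178571² + 0.0803571² + 0.0178571² + 0.0625² + 0.4285714² + 0.0089286² + 0.1160714² + 0.1071429² = 0.0019930 + 0.0134726 + 0.0003189 + 0.0064573 + 0.0003189 + 0.0039062 + 0.1836735 + 0.0000797 + 0.0134726 + 0.0114796 = 0.2351722.
So 1/D = 4.25220, i.e. 4.252 to 3 decimal places.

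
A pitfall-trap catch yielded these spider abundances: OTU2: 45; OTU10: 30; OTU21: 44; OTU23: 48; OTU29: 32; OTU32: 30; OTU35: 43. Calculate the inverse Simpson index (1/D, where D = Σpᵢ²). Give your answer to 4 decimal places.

6.7639

Total N = 45+30+44+48+32+30+43 = 272, so the proportions are 0.16544118, 0.11029412, 0.16176471, 0.17647059, 0.11764706, 0.11029412, 0.15808824 (working shown to 8 dp, full precision carried).
D = 0.16544118² + 0.11029412² + 0.16176471² + 0.17647059² + 0.11764706² + 0.11029412² + 0.15808824² = 0.02737078 + 0.01216479 + 0.02616782 + 0.03114187 + 0.01384083 + 0.01216479 + 0.02499189 = 0.14784278.
So 1/D = 6.763942, i.e. 6.7639 to 4 decimal places.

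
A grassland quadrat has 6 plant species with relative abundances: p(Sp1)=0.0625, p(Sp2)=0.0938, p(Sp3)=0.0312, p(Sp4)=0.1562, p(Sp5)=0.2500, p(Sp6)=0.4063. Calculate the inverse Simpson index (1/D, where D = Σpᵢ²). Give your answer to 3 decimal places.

D = 0.0625² + 0.0938² + 0.0312² + 0.1562² + 0.25² + 0.4063² = 0.0039062 + 0.0087984 + 0.0009734 + 0.0243984 + 0.0625000 + 0.1650797 = 0.2656563 (working shown to 7 dp, full precision carried).
So 1/D = 3.76426, i.e. 3.764 to 3 decimal places.

3.764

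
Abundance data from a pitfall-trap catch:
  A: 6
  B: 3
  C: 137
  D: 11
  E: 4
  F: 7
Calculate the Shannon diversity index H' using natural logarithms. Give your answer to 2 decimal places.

0.76

Total N = 6+3+137+11+4+7 = 168, so the proportions are 0.0357, 0.0179, 0.8155, 0.0655, 0.0238, 0.0417 (working shown to 4 dp, full precision carried).
Each pᵢ ln pᵢ term: 0.0357×(-3.3322)=-0.1190, 0.0179×(-4.0254)=-0.0719, 0.8155×(-0.2040)=-0.1663, 0.0655×(-2.7261)=-0.1785, 0.0238×(-3.7377)=-0.0890, 0.0417×(-3.1781)=-0.1324.
Sum = -0.7571, so H' = 0.76.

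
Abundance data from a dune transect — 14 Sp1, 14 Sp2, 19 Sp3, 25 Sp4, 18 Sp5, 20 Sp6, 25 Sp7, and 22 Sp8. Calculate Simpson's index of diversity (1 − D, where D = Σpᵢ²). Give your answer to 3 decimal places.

0.870

Total N = 14+14+19+25+18+20+25+22 = 157, so the proportions are 0.08917, 0.08917, 0.12102, 0.15924, 0.11465, 0.12739, 0.15924, 0.14013 (working shown to 5 dp, full precision carried).
D = 0.08917² + 0.08917² + 0.12102² + 0.15924² + 0.11465² + 0.12739² + 0.15924² + 0.14013² = 0.00795 + 0.00795 + 0.01465 + 0.02536 + 0.01314 + 0.01623 + 0.02536 + 0.01964 = 0.13027.
So 1 − D = 0.86973, i.e. 0.870 to 3 decimal places.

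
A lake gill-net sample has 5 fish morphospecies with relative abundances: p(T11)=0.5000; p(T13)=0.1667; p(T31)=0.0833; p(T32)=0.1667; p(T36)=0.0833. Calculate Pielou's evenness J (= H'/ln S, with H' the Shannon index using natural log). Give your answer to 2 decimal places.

0.84

H' = −Σ pᵢ ln pᵢ = −((-0.3466) + (-0.2987) + (-0.2070) + (-0.2987) + (-0.2070)) = 1.3579 (working shown to 4 dp, full precision carried).
With S = 5 species, ln S = 1.6094, so J = 1.3579/1.6094 = 0.8437, i.e. 0.84 to 2 decimal places.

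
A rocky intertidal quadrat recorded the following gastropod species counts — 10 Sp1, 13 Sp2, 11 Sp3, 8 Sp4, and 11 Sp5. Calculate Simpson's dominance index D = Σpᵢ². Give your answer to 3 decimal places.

0.205

Total N = 10+13+11+8+11 = 53, so the proportions are 0.18868, 0.24528, 0.20755, 0.15094, 0.20755 (working shown to 5 dp, full precision carried).
D = 0.18868² + 0.24528² + 0.20755² + 0.15094² + 0.20755² = 0.03560 + 0.06016 + 0.04308 + 0.02278 + 0.04308 = 0.20470.
To 3 decimal places, D = 0.205.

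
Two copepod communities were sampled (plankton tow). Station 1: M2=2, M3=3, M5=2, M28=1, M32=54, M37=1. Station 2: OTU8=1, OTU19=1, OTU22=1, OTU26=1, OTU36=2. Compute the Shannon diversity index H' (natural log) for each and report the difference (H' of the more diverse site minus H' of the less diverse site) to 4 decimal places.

0.9330

Station 1: N=63, proportions 0.031746, 0.047619, 0.031746, 0.015873, 0.857143, 0.015873, giving H' = 0.627681 (working shown to 6 dp, full precision carried).
Station 2: N=6, proportions 0.166667, 0.166667, 0.166667, 0.166667, 0.333333, giving H' = 1.560710.
Difference = |0.627681 − 1.560710| = 0.933029, i.e. 0.9330 to 4 decimal places.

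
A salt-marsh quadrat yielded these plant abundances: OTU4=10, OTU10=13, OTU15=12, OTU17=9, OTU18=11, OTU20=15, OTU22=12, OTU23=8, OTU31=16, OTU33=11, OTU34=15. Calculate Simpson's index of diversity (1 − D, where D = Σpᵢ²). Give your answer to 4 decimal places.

Total N = 10+13+12+9+11+15+12+8+16+11+15 = 132, so the proportions are 0.075758, 0.098485, 0.090909, 0.068182, 0.083333, 0.113636, 0.090909, 0.060606, 0.121212, 0.083333, 0.113636 (working shown to 6 dp, full precision carried).
D = 0.075758² + 0.098485² + 0.090909² + 0.068182² + 0.083333² + 0.113636² + 0.090909² + 0.060606² + 0.121212² + 0.083333² + 0.113636² = 0.005739 + 0.009699 + 0.008264 + 0.004649 + 0.006944 + 0.012913 + 0.008264 + 0.003673 + 0.014692 + 0.006944 + 0.012913 = 0.094697.
So 1 − D = 0.905303, i.e. 0.9053 to 4 decimal places.

0.9053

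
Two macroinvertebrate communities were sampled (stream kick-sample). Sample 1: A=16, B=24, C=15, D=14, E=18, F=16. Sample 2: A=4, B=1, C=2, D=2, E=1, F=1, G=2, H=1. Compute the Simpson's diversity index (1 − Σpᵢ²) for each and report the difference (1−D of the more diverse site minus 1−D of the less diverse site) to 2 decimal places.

Sample 1: N=103, proportions 0.1553, 0.233, 0.1456, 0.1359, 0.1748, 0.1553, giving 1−D = 0.8272 (working shown to 4 dp, full precision carried).
Sample 2: N=14, proportions 0.2857, 0.0714, 0.1429, 0.1429, 0.0714, 0.0714, 0.1429, 0.0714, giving 1−D = 0.8367.
Difference = |0.8272 − 0.8367| = 0.0095, i.e. 0.01 to 2 decimal places.

0.01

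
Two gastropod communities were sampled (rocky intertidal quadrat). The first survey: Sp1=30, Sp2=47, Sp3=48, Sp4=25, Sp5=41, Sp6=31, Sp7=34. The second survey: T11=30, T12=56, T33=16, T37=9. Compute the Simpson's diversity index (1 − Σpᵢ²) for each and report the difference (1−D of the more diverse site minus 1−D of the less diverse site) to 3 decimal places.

0.205

The first survey: N=256, proportions 0.117188, 0.183594, 0.1875, 0.097656, 0.160156, 0.121094, 0.132812, giving 1−D = 0.849915 (working shown to 6 dp, full precision carried).
The second survey: N=111, proportions 0.27027, 0.504505, 0.144144, 0.081081, giving 1−D = 0.645078.
Difference = |0.849915 − 0.645078| = 0.204837, i.e. 0.205 to 3 decimal places.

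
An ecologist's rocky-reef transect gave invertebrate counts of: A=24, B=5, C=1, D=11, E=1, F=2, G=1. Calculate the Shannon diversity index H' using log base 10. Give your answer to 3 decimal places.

Total N = 24+5+1+11+1+2+1 = 45, so the proportions are 0.533333, 0.111111, 0.022222, 0.244444, 0.022222, 0.044444, 0.022222 (working shown to 6 dp, full precision carried).
Each pᵢ log₁₀ pᵢ term: 0.533333×(-0.273001)=-0.145601, 0.111111×(-0.954243)=-0.106027, 0.022222×(-1.653213)=-0.036738, 0.244444×(-0.611820)=-0.149556, 0.022222×(-1.653213)=-0.036738, 0.044444×(-1.352183)=-0.060097, 0.022222×(-1.653213)=-0.036738.
Sum = -0.571495, so H' = 0.571.

0.571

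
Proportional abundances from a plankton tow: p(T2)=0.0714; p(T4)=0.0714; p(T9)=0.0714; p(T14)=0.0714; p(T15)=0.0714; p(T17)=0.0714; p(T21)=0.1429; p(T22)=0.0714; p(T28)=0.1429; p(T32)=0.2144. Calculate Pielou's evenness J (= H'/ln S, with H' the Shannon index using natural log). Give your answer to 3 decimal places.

H' = −Σ pᵢ ln pᵢ = −((-0.18846) + (-0.18846) + (-0.18846) + (-0.18846) + (-0.18846) + (-0.18846) + (-0.27803) + (-0.18846) + (-0.27803) + (-0.33016)) = 2.20541 (working shown to 5 dp, full precision carried).
With S = 10 species, ln S = 2.30259, so J = 2.20541/2.30259 = 0.95780, i.e. 0.958 to 3 decimal places.

0.958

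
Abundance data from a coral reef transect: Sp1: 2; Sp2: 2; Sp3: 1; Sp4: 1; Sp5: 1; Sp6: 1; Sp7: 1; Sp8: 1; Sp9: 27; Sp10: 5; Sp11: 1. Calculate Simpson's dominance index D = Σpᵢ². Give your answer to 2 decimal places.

0.42

Total N = 2+2+1+1+1+1+1+1+27+5+1 = 43, so the proportions are 0.0465, 0.0465, 0.0233, 0.0233, 0.0233, 0.0233, 0.0233, 0.0233, 0.6279, 0.1163, 0.0233 (working shown to 4 dp, full precision carried).
D = 0.0465² + 0.0465² + 0.0233² + 0.0233² + 0.0233² + 0.0233² + 0.0233² + 0.0233² + 0.6279² + 0.1163² + 0.0233² = 0.0022 + 0.0022 + 0.0005 + 0.0005 + 0.0005 + 0.0005 + 0.0005 + 0.0005 + 0.3943 + 0.0135 + 0.0005 = 0.4159.
To 2 decimal places, D = 0.42.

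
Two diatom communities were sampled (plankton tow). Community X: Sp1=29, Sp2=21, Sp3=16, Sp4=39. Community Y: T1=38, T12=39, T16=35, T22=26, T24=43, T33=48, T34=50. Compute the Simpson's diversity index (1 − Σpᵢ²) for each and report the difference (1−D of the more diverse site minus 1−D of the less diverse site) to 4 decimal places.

Community X: N=105, proportions 0.27619, 0.2, 0.152381, 0.371429, giving 1−D = 0.722540 (working shown to 6 dp, full precision carried).
Community Y: N=279, proportions 0.136201, 0.139785, 0.125448, 0.09319, 0.154122, 0.172043, 0.179211, giving 1−D = 0.852019.
Difference = |0.722540 − 0.852019| = 0.129479, i.e. 0.1295 to 4 decimal places.

0.1295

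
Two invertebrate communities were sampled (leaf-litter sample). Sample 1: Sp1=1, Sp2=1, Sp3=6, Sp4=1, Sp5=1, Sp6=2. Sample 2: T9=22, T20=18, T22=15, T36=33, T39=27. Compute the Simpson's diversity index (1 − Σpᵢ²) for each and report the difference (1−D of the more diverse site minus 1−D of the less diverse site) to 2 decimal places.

Sample 1: N=12, proportions 0.0833, 0.0833, 0.5, 0.0833, 0.0833, 0.1667, giving 1−D = 0.6944 (working shown to 4 dp, full precision carried).
Sample 2: N=115, proportions 0.1913, 0.1565, 0.1304, 0.287, 0.2348, giving 1−D = 0.7844.
Difference = |0.6944 − 0.7844| = 0.0900, i.e. 0.09 to 2 decimal places.

0.09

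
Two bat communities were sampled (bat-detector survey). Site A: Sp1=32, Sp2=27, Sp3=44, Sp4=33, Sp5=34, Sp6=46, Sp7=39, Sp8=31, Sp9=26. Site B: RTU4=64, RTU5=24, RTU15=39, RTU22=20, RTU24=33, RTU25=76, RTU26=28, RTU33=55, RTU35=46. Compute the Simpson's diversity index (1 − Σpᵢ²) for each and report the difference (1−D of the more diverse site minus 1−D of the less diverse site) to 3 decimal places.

0.016

Site A: N=312, proportions 0.10256, 0.08654, 0.14103, 0.10577, 0.10897, 0.14744, 0.125, 0.09936, 0.08333, giving 1−D = 0.88486 (working shown to 5 dp, full precision carried).
Site B: N=385, proportions 0.16623, 0.06234, 0.1013, 0.05195, 0.08571, 0.1974, 0.07273, 0.14286, 0.11948, giving 1−D = 0.86923.
Difference = |0.88486 − 0.86923| = 0.01563, i.e. 0.016 to 3 decimal places.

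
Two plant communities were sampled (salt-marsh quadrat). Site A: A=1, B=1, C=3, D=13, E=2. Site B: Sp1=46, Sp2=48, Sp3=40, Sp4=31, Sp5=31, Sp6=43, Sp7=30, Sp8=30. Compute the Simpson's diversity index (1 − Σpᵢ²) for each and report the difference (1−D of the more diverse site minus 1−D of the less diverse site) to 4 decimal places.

0.3303

Site A: N=20, proportions 0.05, 0.05, 0.15, 0.65, 0.1, giving 1−D = 0.540000 (working shown to 6 dp, full precision carried).
Site B: N=299, proportions 0.153846, 0.160535, 0.133779, 0.103679, 0.103679, 0.143813, 0.100334, 0.100334, giving 1−D = 0.870348.
Difference = |0.540000 − 0.870348| = 0.330348, i.e. 0.3303 to 4 decimal places.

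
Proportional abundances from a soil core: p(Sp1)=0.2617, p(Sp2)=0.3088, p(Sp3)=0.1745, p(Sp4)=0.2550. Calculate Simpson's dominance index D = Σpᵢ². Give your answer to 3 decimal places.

D = 0.2617² + 0.3088² + 0.1745² + 0.255² = 0.06849 + 0.09536 + 0.03045 + 0.06502 = 0.25932 (working shown to 5 dp, full precision carried).
To 3 decimal places, D = 0.259.

0.259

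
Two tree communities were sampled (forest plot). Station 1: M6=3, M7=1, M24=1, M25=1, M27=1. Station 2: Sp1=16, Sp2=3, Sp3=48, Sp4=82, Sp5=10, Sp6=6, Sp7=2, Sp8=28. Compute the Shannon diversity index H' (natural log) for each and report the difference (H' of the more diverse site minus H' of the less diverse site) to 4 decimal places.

Station 1: N=7, proportions 0.428571, 0.142857, 0.142857, 0.142857, 0.142857, giving H' = 1.475076 (working shown to 6 dp, full precision carried).
Station 2: N=195, proportions 0.082051, 0.015385, 0.246154, 0.420513, 0.051282, 0.030769, 0.010256, 0.14359, giving H' = 1.563818.
Difference = |1.475076 − 1.563818| = 0.088742, i.e. 0.0887 to 4 decimal places.

0.0887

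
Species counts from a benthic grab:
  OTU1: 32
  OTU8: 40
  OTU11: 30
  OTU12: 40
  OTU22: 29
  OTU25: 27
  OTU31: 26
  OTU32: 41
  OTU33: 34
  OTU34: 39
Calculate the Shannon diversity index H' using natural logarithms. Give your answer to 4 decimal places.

Total N = 32+40+30+40+29+27+26+41+34+39 = 338, so the proportions are 0.094675, 0.118343, 0.088757, 0.118343, 0.085799, 0.079882, 0.076923, 0.121302, 0.100592, 0.115385 (working shown to 6 dp, full precision carried).
Each pᵢ ln pᵢ term: 0.094675×(-2.357310)=-0.223177, 0.118343×(-2.134166)=-0.252564, 0.088757×(-2.421849)=-0.214957, 0.118343×(-2.134166)=-0.252564, 0.085799×(-2.455750)=-0.210700, 0.079882×(-2.527209)=-0.201878, 0.076923×(-2.564949)=-0.197304, 0.121302×(-2.109474)=-0.255883, 0.100592×(-2.296685)=-0.231028, 0.115385×(-2.159484)=-0.249171.
Sum = -2.289226, so H' = 2.2892.

2.2892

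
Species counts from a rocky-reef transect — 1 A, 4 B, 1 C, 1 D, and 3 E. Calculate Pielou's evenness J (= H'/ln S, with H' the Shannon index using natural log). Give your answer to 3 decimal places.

Total N = 1+4+1+1+3 = 10, so the proportions are 0.1, 0.4, 0.1, 0.1, 0.3 (working shown to 5 dp, full precision carried).
H' = −Σ pᵢ ln pᵢ = −((-0.23026) + (-0.36652) + (-0.23026) + (-0.23026) + (-0.36119)) = 1.41848.
With S = 5 species, ln S = 1.60944, so J = 1.41848/1.60944 = 0.88135, i.e. 0.881 to 3 decimal places.

0.881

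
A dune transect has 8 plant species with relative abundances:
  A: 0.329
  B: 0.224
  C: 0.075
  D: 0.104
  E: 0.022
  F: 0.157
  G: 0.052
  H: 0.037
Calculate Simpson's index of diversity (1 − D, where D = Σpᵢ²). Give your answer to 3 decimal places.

D = 0.329² + 0.224² + 0.075² + 0.104² + 0.022² + 0.157² + 0.052² + 0.037² = 0.10824 + 0.05018 + 0.00562 + 0.01082 + 0.00048 + 0.02465 + 0.00270 + 0.00137 = 0.20406 (working shown to 5 dp, full precision carried).
So 1 − D = 0.79594, i.e. 0.796 to 3 decimal places.

0.796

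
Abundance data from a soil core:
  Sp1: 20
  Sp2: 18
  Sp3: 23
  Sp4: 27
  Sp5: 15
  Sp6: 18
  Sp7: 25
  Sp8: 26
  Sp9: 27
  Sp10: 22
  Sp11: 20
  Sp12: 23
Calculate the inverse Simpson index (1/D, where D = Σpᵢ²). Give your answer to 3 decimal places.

11.667

Total N = 20+18+23+27+15+18+25+26+27+22+20+23 = 264, so the proportions are 0.07575758, 0.06818182, 0.08712121, 0.10227273, 0.05681818, 0.06818182, 0.09469697, 0.09848485, 0.10227273, 0.08333333, 0.07575758, 0.08712121 (working shown to 8 dp, full precision carried).
D = 0.07575758² + 0.06818182² + 0.08712121² + 0.10227273² + 0.05681818² + 0.06818182² + 0.09469697² + 0.09848485² + 0.10227273² + 0.08333333² + 0.07575758² + 0.08712121² = 0.00573921 + 0.00464876 + 0.00759011 + 0.01045971 + 0.00322831 + 0.00464876 + 0.00896752 + 0.00969927 + 0.01045971 + 0.00694444 + 0.00573921 + 0.00759011 = 0.08571511.
So 1/D = 11.66656, i.e. 11.667 to 3 decimal places.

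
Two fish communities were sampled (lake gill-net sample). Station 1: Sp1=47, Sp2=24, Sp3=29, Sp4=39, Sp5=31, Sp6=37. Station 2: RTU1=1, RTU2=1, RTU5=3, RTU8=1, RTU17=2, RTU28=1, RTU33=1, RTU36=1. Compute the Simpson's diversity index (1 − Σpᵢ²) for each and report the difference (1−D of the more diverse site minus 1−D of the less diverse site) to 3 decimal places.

0.017

Station 1: N=207, proportions 0.2270531, 0.115942, 0.1400966, 0.1884058, 0.1497585, 0.178744, giving 1−D = 0.8255035 (working shown to 7 dp, full precision carried).
Station 2: N=11, proportions 0.0909091, 0.0909091, 0.2727273, 0.0909091, 0.1818182, 0.0909091, 0.0909091, 0.0909091, giving 1−D = 0.8429752.
Difference = |0.8255035 − 0.8429752| = 0.0174717, i.e. 0.017 to 3 decimal places.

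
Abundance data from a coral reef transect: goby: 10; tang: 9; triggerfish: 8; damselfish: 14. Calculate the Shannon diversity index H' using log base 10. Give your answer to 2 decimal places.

Total N = 10+9+8+14 = 41, so the proportions are 0.2439, 0.2195, 0.1951, 0.3415 (working shown to 4 dp, full precision carried).
Each pᵢ log₁₀ pᵢ term: 0.2439×(-0.6128)=-0.1495, 0.2195×(-0.6585)=-0.1446, 0.1951×(-0.7097)=-0.1385, 0.3415×(-0.4667)=-0.1593.
Sum = -0.5918, so H' = 0.59.

0.59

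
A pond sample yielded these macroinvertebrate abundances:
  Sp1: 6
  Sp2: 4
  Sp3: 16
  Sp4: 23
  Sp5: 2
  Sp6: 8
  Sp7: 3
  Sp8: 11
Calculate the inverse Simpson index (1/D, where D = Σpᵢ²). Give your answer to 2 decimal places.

5.15

Total N = 6+4+16+23+2+8+3+11 = 73, so the proportions are 0.082192, 0.054795, 0.219178, 0.315068, 0.027397, 0.109589, 0.041096, 0.150685 (working shown to 6 dp, full precision carried).
D = 0.082192² + 0.054795² + 0.219178² + 0.315068² + 0.027397² + 0.109589² + 0.041096² + 0.150685² = 0.006755 + 0.003002 + 0.048039 + 0.099268 + 0.000751 + 0.012010 + 0.001689 + 0.022706 = 0.194220.
So 1/D = 5.1488, i.e. 5.15 to 2 decimal places.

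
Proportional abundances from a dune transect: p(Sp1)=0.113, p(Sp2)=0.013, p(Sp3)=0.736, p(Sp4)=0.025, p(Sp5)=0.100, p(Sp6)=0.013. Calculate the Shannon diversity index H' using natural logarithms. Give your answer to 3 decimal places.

0.907

Each pᵢ ln pᵢ term (working shown to 5 dp, full precision carried): 0.113×(-2.18037)=-0.24638, 0.013×(-4.34281)=-0.05646, 0.736×(-0.30653)=-0.22560, 0.025×(-3.68888)=-0.09222, 0.1×(-2.30259)=-0.23026, 0.013×(-4.34281)=-0.05646.
Sum = -0.90738, so H' = 0.907.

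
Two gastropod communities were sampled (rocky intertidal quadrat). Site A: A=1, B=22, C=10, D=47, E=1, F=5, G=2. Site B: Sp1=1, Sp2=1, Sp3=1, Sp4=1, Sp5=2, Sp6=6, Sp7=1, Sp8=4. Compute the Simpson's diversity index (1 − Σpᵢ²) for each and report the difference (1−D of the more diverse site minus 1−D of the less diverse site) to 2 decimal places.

0.15

Site A: N=88, proportions 0.0114, 0.25, 0.1136, 0.5341, 0.0114, 0.0568, 0.0227, giving 1−D = 0.6353 (working shown to 4 dp, full precision carried).
Site B: N=17, proportions 0.0588, 0.0588, 0.0588, 0.0588, 0.1176, 0.3529, 0.0588, 0.2353, giving 1−D = 0.7889.
Difference = |0.6353 − 0.7889| = 0.1536, i.e. 0.15 to 2 decimal places.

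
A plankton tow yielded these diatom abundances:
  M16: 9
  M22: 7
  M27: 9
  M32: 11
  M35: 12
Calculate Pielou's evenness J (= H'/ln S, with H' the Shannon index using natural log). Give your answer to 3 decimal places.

0.990

Total N = 9+7+9+11+12 = 48, so the proportions are 0.1875, 0.14583, 0.1875, 0.22917, 0.25 (working shown to 5 dp, full precision carried).
H' = −Σ pᵢ ln pᵢ = −((-0.31387) + (-0.28077) + (-0.31387) + (-0.33763) + (-0.34657)) = 1.59272.
With S = 5 species, ln S = 1.60944, so J = 1.59272/1.60944 = 0.98961, i.e. 0.990 to 3 decimal places.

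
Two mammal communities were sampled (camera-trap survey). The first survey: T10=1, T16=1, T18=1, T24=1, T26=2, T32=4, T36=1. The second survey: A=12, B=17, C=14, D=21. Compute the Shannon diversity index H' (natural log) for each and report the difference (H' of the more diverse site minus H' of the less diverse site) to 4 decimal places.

The first survey: N=11, proportions 0.090909, 0.090909, 0.090909, 0.090909, 0.181818, 0.363636, 0.090909, giving H' = 1.767761 (working shown to 6 dp, full precision carried).
The second survey: N=64, proportions 0.1875, 0.265625, 0.21875, 0.328125, giving H' = 1.364113.
Difference = |1.767761 − 1.364113| = 0.403648, i.e. 0.4036 to 4 decimal places.

0.4036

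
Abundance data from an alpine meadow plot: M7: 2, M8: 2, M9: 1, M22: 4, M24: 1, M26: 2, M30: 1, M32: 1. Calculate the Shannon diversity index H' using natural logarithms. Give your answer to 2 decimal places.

1.95

Total N = 2+2+1+4+1+2+1+1 = 14, so the proportions are 0.1429, 0.1429, 0.0714, 0.2857, 0.0714, 0.1429, 0.0714, 0.0714 (working shown to 4 dp, full precision carried).
Each pᵢ ln pᵢ term: 0.1429×(-1.9459)=-0.2780, 0.1429×(-1.9459)=-0.2780, 0.0714×(-2.6391)=-0.1885, 0.2857×(-1.2528)=-0.3579, 0.0714×(-2.6391)=-0.1885, 0.1429×(-1.9459)=-0.2780, 0.0714×(-2.6391)=-0.1885, 0.0714×(-2.6391)=-0.1885.
Sum = -1.9459, so H' = 1.95.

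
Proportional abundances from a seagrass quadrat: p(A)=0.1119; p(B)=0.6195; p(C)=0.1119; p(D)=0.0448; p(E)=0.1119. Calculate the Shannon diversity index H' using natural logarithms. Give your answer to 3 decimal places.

Each pᵢ ln pᵢ term (working shown to 5 dp, full precision carried): 0.1119×(-2.19015)=-0.24508, 0.6195×(-0.47884)=-0.29664, 0.1119×(-2.19015)=-0.24508, 0.0448×(-3.10555)=-0.13913, 0.1119×(-2.19015)=-0.24508.
Sum = -1.17100, so H' = 1.171.

1.171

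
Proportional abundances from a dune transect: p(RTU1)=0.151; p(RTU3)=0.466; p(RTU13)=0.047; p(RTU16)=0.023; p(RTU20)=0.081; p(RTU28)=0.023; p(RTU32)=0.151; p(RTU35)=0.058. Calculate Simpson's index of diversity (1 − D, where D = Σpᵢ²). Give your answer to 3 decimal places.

D = 0.151² + 0.466² + 0.047² + 0.023² + 0.081² + 0.023² + 0.151² + 0.058² = 0.02280 + 0.21716 + 0.00221 + 0.00053 + 0.00656 + 0.00053 + 0.02280 + 0.00336 = 0.27595 (working shown to 5 dp, full precision carried).
So 1 − D = 0.72405, i.e. 0.724 to 3 decimal places.

0.724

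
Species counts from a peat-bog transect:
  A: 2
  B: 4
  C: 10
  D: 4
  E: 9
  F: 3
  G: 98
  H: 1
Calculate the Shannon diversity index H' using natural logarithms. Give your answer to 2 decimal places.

Total N = 2+4+10+4+9+3+98+1 = 131, so the proportions are 0.0153, 0.0305, 0.0763, 0.0305, 0.0687, 0.0229, 0.7481, 0.0076 (working shown to 4 dp, full precision carried).
Each pᵢ ln pᵢ term: 0.0153×(-4.1821)=-0.0638, 0.0305×(-3.4889)=-0.1065, 0.0763×(-2.5726)=-0.1964, 0.0305×(-3.4889)=-0.1065, 0.0687×(-2.6780)=-0.1840, 0.0229×(-3.7766)=-0.0865, 0.7481×(-0.2902)=-0.2171, 0.0076×(-4.8752)=-0.0372.
Sum = -0.9981, so H' = 1.00.

1.00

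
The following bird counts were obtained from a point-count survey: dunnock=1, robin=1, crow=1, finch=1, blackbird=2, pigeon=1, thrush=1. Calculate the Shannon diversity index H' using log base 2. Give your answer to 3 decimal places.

Total N = 1+1+1+1+2+1+1 = 8, so the proportions are 0.125, 0.125, 0.125, 0.125, 0.25, 0.125, 0.125 (working shown to 5 dp, full precision carried).
Each pᵢ log₂ pᵢ term: 0.125×(-3.00000)=-0.37500, 0.125×(-3.00000)=-0.37500, 0.125×(-3.00000)=-0.37500, 0.125×(-3.00000)=-0.37500, 0.25×(-2.00000)=-0.50000, 0.125×(-3.00000)=-0.37500, 0.125×(-3.00000)=-0.37500.
Sum = -2.75000, so H' = 2.750.

2.750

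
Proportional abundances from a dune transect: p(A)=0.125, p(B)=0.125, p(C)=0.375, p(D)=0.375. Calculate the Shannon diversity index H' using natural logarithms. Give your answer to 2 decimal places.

Each pᵢ ln pᵢ term (working shown to 4 dp, full precision carried): 0.125×(-2.0794)=-0.2599, 0.125×(-2.0794)=-0.2599, 0.375×(-0.9808)=-0.3678, 0.375×(-0.9808)=-0.3678.
Sum = -1.2555, so H' = 1.26.

1.26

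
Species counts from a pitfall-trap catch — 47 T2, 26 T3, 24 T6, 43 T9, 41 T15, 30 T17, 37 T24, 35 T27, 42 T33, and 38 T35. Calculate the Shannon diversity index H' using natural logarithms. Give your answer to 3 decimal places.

Total N = 47+26+24+43+41+30+37+35+42+38 = 363, so the proportions are 0.12948, 0.07163, 0.06612, 0.11846, 0.11295, 0.08264, 0.10193, 0.09642, 0.1157, 0.10468 (working shown to 5 dp, full precision carried).
Each pᵢ ln pᵢ term: 0.12948×(-2.04426)=-0.26468, 0.07163×(-2.63631)=-0.18883, 0.06612×(-2.71635)=-0.17959, 0.11846×(-2.13320)=-0.25269, 0.11295×(-2.18083)=-0.24632, 0.08264×(-2.49321)=-0.20605, 0.10193×(-2.28348)=-0.23275, 0.09642×(-2.33905)=-0.22553, 0.1157×(-2.15673)=-0.24954, 0.10468×(-2.25682)=-0.23625.
Sum = -2.28224, so H' = 2.282.

2.282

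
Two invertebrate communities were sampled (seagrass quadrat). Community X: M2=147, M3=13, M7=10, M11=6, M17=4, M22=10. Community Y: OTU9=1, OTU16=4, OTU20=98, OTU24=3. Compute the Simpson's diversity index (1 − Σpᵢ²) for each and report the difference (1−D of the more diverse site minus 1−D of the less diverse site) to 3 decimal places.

0.247

Community X: N=190, proportions 0.77368, 0.06842, 0.05263, 0.03158, 0.02105, 0.05263, giving 1−D = 0.38975 (working shown to 5 dp, full precision carried).
Community Y: N=106, proportions 0.00943, 0.03774, 0.92453, 0.0283, giving 1−D = 0.14293.
Difference = |0.38975 − 0.14293| = 0.24682, i.e. 0.247 to 3 decimal places.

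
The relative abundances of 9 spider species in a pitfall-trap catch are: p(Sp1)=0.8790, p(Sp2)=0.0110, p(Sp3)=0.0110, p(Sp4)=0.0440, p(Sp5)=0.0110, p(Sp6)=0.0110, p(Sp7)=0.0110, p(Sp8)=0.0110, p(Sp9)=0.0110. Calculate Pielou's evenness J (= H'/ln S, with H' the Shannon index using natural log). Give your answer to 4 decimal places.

0.2722

H' = −Σ pᵢ ln pᵢ = −((-0.113365) + (-0.049608) + (-0.049608) + (-0.137437) + (-0.049608) + (-0.049608) + (-0.049608) + (-0.049608) + (-0.049608)) = 0.598061 (working shown to 6 dp, full precision carried).
With S = 9 species, ln S = 2.197225, so J = 0.598061/2.197225 = 0.272189, i.e. 0.2722 to 4 decimal places.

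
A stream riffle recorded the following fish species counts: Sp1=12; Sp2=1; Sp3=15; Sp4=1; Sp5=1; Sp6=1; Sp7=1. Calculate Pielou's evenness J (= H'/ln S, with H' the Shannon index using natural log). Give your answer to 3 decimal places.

0.650

Total N = 12+1+15+1+1+1+1 = 32, so the proportions are 0.375, 0.03125, 0.46875, 0.03125, 0.03125, 0.03125, 0.03125 (working shown to 5 dp, full precision carried).
H' = −Σ pᵢ ln pᵢ = −((-0.36781) + (-0.10830) + (-0.35517) + (-0.10830) + (-0.10830) + (-0.10830) + (-0.10830)) = 1.26450.
With S = 7 species, ln S = 1.94591, so J = 1.26450/1.94591 = 0.64982, i.e. 0.650 to 3 decimal places.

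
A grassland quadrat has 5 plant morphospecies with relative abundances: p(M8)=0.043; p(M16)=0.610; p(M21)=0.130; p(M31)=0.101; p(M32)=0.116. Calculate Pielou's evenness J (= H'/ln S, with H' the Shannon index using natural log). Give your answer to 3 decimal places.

0.735

H' = −Σ pᵢ ln pᵢ = −((-0.13530) + (-0.30152) + (-0.26523) + (-0.23156) + (-0.24988)) = 1.18349 (working shown to 5 dp, full precision carried).
With S = 5 species, ln S = 1.60944, so J = 1.18349/1.60944 = 0.73534, i.e. 0.735 to 3 decimal places.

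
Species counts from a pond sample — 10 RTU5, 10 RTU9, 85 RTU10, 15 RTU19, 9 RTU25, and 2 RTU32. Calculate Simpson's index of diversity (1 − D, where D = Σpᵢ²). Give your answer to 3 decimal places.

Total N = 10+10+85+15+9+2 = 131, so the proportions are 0.07634, 0.07634, 0.64885, 0.1145, 0.0687, 0.01527 (working shown to 5 dp, full precision carried).
D = 0.07634² + 0.07634² + 0.64885² + 0.1145² + 0.0687² + 0.01527² = 0.00583 + 0.00583 + 0.42101 + 0.01311 + 0.00472 + 0.00023 = 0.45073.
So 1 − D = 0.54927, i.e. 0.549 to 3 decimal places.

0.549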